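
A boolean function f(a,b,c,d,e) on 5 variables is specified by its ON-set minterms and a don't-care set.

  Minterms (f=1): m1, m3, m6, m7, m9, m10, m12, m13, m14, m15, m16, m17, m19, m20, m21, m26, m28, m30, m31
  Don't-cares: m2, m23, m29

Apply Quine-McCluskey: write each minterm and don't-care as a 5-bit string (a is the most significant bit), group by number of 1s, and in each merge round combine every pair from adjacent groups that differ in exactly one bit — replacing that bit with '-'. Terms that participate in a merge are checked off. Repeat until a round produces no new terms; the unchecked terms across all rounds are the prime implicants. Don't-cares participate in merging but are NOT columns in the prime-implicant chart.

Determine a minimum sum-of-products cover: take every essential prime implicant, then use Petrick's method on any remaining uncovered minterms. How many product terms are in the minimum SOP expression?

Round 0: 00001✓ 00010✓ 00011✓ 00110✓ 00111✓ 01001✓ 01010✓ 01100✓ 01101✓ 01110✓ 01111✓ 10000✓ 10001✓ 10011✓ 10100✓ 10101✓ 10111✓ 11010✓ 11100✓ 11101✓ 11110✓ 11111✓
Round 1: -0001✓ -0011✓ -0111✓ -1010✓ -1100✓ -1101✓ -1110✓ -1111✓ 0-001 0-010✓ 0-110✓ 0-111✓ 00-10✓ 00-11✓ 000-1✓ 0001-✓ 0011-✓ 01-01 01-10✓ 011-0✓ 011-1✓ 0110-✓ 0111-✓ 1-100✓ 1-101✓ 1-111✓ 10-00✓ 10-01✓ 10-11✓ 100-1✓ 1000-✓ 101-1✓ 1010-✓ 11-10✓ 111-0✓ 111-1✓ 1110-✓ 1111-✓
Round 2: --111 -0-11 -00-1 -1-10 -11-0✓ -11-1✓ -110-✓ -111-✓ 0--10 0-11- 00-1- 011--✓ 1-1-1 1-10- 10--1 10-0- 111--✓
Round 3: -11--
PIs = {--111, -0-11, -00-1, -1-10, -11--, 0--10, 0-001, 0-11-, 00-1-, 01-01, 1-1-1, 1-10-, 10--1, 10-0-}
Coverage chart:
  m1: -00-1,0-001
  m3: -0-11,-00-1,00-1-
  m6: 0--10,0-11-,00-1-
  m7: --111,-0-11,0-11-,00-1-
  m9: 0-001,01-01
  m10: -1-10,0--10
  m12: -11-- ←essential
  m13: -11--,01-01
  m14: -1-10,-11--,0--10,0-11-
  m15: --111,-11--,0-11-
  m16: 10-0- ←essential
  m17: -00-1,10--1,10-0-
  m19: -0-11,-00-1,10--1
  m20: 1-10-,10-0-
  m21: 1-1-1,1-10-,10--1,10-0-
  m26: -1-10 ←essential
  m28: -11--,1-10-
  m30: -1-10,-11--
  m31: --111,-11--,1-1-1
Essential: -1-10, -11--, 10-0-
Petrick residual → -0-11, 0--10, 0-001
Min cover (6 terms): b'de + bde' + bc + a'de' + a'c'd'e + ab'd'

6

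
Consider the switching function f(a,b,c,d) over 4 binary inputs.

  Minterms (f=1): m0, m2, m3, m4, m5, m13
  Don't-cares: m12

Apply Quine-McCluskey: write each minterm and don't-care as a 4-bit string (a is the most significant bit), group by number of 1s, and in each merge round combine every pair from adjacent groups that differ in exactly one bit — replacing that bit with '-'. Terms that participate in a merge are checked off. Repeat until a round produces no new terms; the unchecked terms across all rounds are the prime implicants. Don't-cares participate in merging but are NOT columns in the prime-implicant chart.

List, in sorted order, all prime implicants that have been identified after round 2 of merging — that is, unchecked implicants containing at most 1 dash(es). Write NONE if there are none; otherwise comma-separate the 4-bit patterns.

size-2^0 implicants → 0000(✓)  0010(✓)  0011(✓)  0100(✓)  0101(✓)  1100(✓)  1101(✓)
size-2^1 implicants → -100(✓)  -101(✓)  0-00  00-0  001-  010-(✓)  110-(✓)
size-2^2 implicants → -10-
Unchecked terms (primes): -10-, 0-00, 00-0, 001-

0-00, 00-0, 001-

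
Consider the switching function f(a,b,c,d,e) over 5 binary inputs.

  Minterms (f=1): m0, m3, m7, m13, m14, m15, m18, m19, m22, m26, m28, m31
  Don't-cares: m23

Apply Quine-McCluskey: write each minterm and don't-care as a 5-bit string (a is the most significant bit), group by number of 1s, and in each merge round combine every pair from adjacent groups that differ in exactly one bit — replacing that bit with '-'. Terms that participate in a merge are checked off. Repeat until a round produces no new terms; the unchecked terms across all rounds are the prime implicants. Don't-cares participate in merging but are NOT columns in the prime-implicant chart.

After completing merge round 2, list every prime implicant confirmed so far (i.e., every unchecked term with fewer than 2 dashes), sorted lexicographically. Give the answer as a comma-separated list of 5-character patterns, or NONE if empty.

[col 0] 00000, 00011*, 00111*, 01101*, 01110*, 01111*, 10010*, 10011*, 10110*, 10111*, 11010*, 11100, 11111*
[col 1] -0011*, -0111*, -1111*, 0-111*, 00-11*, 011-1, 0111-, 1-010, 1-111*, 10-10*, 10-11*, 1001-*, 1011-*
[col 2] --111, -0-11, 10-1-
Prime implicants: --111, -0-11, 00000, 011-1, 0111-, 1-010, 10-1-, 11100

00000, 011-1, 0111-, 1-010, 11100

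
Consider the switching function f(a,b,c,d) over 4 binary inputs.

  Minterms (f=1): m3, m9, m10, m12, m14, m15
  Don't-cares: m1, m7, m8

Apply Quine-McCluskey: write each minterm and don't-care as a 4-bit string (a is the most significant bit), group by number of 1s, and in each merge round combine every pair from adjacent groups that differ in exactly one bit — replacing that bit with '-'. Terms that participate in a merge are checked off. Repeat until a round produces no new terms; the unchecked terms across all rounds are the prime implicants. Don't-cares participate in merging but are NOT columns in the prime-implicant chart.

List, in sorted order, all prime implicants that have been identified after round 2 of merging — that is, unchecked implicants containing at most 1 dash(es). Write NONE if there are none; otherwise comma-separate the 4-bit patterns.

size-2^0 implicants → 0001(✓)  0011(✓)  0111(✓)  1000(✓)  1001(✓)  1010(✓)  1100(✓)  1110(✓)  1111(✓)
size-2^1 implicants → -001  -111  0-11  00-1  1-00(✓)  1-10(✓)  10-0(✓)  100-  11-0(✓)  111-
size-2^2 implicants → 1--0
Unchecked terms (primes): -001, -111, 0-11, 00-1, 1--0, 100-, 111-

-001, -111, 0-11, 00-1, 100-, 111-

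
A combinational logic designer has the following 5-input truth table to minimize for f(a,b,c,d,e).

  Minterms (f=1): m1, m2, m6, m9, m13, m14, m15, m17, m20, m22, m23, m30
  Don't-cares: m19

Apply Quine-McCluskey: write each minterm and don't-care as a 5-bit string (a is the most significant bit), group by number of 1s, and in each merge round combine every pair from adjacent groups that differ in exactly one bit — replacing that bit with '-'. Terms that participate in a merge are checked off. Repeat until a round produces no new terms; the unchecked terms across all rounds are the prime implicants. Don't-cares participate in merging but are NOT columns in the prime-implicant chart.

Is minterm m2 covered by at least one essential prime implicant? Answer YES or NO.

YES

Round 0: 00001✓ 00010✓ 00110✓ 01001✓ 01101✓ 01110✓ 01111✓ 10001✓ 10011✓ 10100✓ 10110✓ 10111✓ 11110✓
Round 1: -0001 -0110✓ -1110✓ 0-001 0-110✓ 00-10 01-01 011-1 0111- 1-110✓ 10-11 100-1 101-0 1011-
Round 2: --110
PIs = {--110, -0001, 0-001, 00-10, 01-01, 011-1, 0111-, 10-11, 100-1, 101-0, 1011-}
Coverage chart:
  m1: -0001,0-001
  m2: 00-10 ←essential
  m6: --110,00-10
  m9: 0-001,01-01
  m13: 01-01,011-1
  m14: --110,0111-
  m15: 011-1,0111-
  m17: -0001,100-1
  m20: 101-0 ←essential
  m22: --110,101-0,1011-
  m23: 10-11,1011-
  m30: --110 ←essential
Essential: --110, 00-10, 101-0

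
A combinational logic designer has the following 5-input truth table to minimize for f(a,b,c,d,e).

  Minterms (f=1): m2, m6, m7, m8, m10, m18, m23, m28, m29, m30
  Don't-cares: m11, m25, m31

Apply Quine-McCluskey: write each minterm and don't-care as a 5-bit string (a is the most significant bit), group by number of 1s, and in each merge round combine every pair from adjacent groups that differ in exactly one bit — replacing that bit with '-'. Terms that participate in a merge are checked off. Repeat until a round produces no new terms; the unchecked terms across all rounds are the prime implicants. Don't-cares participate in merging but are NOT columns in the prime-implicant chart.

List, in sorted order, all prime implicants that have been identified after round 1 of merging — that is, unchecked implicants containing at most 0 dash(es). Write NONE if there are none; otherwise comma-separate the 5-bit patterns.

size-2^0 implicants → 00010(✓)  00110(✓)  00111(✓)  01000(✓)  01010(✓)  01011(✓)  10010(✓)  10111(✓)  11001(✓)  11100(✓)  11101(✓)  11110(✓)  11111(✓)
size-2^1 implicants → -0010  -0111  0-010  00-10  0011-  010-0  0101-  1-111  11-01  111-0(✓)  111-1(✓)  1110-(✓)  1111-(✓)
size-2^2 implicants → 111--
Unchecked terms (primes): -0010, -0111, 0-010, 00-10, 0011-, 010-0, 0101-, 1-111, 11-01, 111--

NONE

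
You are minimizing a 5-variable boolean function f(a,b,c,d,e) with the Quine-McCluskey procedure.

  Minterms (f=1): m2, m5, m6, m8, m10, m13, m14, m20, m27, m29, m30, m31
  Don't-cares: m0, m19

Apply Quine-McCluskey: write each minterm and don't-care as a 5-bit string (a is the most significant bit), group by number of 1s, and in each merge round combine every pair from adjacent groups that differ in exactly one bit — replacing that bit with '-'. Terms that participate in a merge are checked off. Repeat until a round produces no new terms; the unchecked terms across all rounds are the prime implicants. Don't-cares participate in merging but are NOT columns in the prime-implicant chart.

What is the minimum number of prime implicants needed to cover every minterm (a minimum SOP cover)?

7

size-2^0 implicants → 00000(✓)  00010(✓)  00101(✓)  00110(✓)  01000(✓)  01010(✓)  01101(✓)  01110(✓)  10011(✓)  10100  11011(✓)  11101(✓)  11110(✓)  11111(✓)
size-2^1 implicants → -1101  -1110  0-000(✓)  0-010(✓)  0-101  0-110(✓)  00-10(✓)  000-0(✓)  01-10(✓)  010-0(✓)  1-011  11-11  111-1  1111-
size-2^2 implicants → 0--10  0-0-0
Unchecked terms (primes): -1101, -1110, 0--10, 0-0-0, 0-101, 1-011, 10100, 11-11, 111-1, 1111-
Minterm coverage:
  m2 ⊆ 0--10,0-0-0
  m5 ⊆ 0-101 [E]
  m6 ⊆ 0--10 [E]
  m8 ⊆ 0-0-0 [E]
  m10 ⊆ 0--10,0-0-0
  m13 ⊆ -1101,0-101
  m14 ⊆ -1110,0--10
  m20 ⊆ 10100 [E]
  m27 ⊆ 1-011,11-11
  m29 ⊆ -1101,111-1
  m30 ⊆ -1110,1111-
  m31 ⊆ 11-11,111-1,1111-
E = {0--10, 0-0-0, 0-101, 10100}
Petrick residual → -1101, -1110, 11-11
Cover = bcd'e + bcde' + a'de' + a'c'e' + a'cd'e + ab'cd'e' + abde  |cover|=7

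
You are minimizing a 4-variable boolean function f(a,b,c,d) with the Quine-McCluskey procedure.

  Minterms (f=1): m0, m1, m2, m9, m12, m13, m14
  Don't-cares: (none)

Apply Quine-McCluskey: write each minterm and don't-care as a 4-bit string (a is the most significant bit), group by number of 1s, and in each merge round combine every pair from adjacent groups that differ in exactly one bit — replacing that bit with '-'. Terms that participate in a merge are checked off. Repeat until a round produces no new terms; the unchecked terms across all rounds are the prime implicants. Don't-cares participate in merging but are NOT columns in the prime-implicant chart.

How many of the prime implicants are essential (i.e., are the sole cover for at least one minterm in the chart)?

2

[col 0] 0000*, 0001*, 0010*, 1001*, 1100*, 1101*, 1110*
[col 1] -001, 00-0, 000-, 1-01, 11-0, 110-
Prime implicants: -001, 00-0, 000-, 1-01, 11-0, 110-
PI chart (minterm → PIs covering it):
  0 | 00-0,000-
  1 | -001,000-
  2 | 00-0  (sole → essential)
  9 | -001,1-01
  12 | 11-0,110-
  13 | 1-01,110-
  14 | 11-0  (sole → essential)
Essential prime implicants: 00-0, 11-0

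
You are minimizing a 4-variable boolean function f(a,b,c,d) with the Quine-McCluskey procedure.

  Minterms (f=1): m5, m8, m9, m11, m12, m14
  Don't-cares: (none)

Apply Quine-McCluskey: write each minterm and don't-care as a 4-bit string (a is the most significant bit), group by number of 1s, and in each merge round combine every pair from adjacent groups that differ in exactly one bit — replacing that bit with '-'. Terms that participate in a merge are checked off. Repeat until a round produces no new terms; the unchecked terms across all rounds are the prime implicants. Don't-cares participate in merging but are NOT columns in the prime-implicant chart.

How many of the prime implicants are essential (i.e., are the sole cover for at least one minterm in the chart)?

size-2^0 implicants → 0101  1000(✓)  1001(✓)  1011(✓)  1100(✓)  1110(✓)
size-2^1 implicants → 1-00  10-1  100-  11-0
Unchecked terms (primes): 0101, 1-00, 10-1, 100-, 11-0
Minterm coverage:
  m5 ⊆ 0101 [E]
  m8 ⊆ 1-00,100-
  m9 ⊆ 10-1,100-
  m11 ⊆ 10-1 [E]
  m12 ⊆ 1-00,11-0
  m14 ⊆ 11-0 [E]
E = {0101, 10-1, 11-0}

3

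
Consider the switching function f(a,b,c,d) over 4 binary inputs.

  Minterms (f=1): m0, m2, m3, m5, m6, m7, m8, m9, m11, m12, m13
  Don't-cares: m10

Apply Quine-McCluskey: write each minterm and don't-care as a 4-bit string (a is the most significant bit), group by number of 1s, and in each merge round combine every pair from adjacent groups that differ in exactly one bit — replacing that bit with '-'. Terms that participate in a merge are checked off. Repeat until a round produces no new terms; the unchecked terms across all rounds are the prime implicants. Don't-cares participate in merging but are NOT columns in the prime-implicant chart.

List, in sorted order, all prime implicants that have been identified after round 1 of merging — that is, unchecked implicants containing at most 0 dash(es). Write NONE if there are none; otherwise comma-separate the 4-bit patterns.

[col 0] 0000*, 0010*, 0011*, 0101*, 0110*, 0111*, 1000*, 1001*, 1010*, 1011*, 1100*, 1101*
[col 1] -000*, -010*, -011*, -101, 0-10*, 0-11*, 00-0*, 001-*, 01-1, 011-*, 1-00*, 1-01*, 10-0*, 10-1*, 100-*, 101-*, 110-*
[col 2] -0-0, -01-, 0-1-, 1-0-, 10--
Prime implicants: -0-0, -01-, -101, 0-1-, 01-1, 1-0-, 10--

NONE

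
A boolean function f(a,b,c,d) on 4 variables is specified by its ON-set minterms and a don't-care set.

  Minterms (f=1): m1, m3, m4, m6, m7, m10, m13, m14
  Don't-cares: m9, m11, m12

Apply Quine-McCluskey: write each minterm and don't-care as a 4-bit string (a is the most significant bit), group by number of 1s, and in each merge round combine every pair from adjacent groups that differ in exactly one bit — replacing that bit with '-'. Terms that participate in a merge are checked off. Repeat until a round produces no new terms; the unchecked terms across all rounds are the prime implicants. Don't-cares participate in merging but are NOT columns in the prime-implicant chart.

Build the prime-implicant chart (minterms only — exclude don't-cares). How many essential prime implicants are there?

2

[col 0] 0001*, 0011*, 0100*, 0110*, 0111*, 1001*, 1010*, 1011*, 1100*, 1101*, 1110*
[col 1] -001*, -011*, -100*, -110*, 0-11, 00-1*, 01-0*, 011-, 1-01, 1-10, 10-1*, 101-, 11-0*, 110-
[col 2] -0-1, -1-0
Prime implicants: -0-1, -1-0, 0-11, 011-, 1-01, 1-10, 101-, 110-
PI chart (minterm → PIs covering it):
  1 | -0-1  (sole → essential)
  3 | -0-1,0-11
  4 | -1-0  (sole → essential)
  6 | -1-0,011-
  7 | 0-11,011-
  10 | 1-10,101-
  13 | 1-01,110-
  14 | -1-0,1-10
Essential prime implicants: -0-1, -1-0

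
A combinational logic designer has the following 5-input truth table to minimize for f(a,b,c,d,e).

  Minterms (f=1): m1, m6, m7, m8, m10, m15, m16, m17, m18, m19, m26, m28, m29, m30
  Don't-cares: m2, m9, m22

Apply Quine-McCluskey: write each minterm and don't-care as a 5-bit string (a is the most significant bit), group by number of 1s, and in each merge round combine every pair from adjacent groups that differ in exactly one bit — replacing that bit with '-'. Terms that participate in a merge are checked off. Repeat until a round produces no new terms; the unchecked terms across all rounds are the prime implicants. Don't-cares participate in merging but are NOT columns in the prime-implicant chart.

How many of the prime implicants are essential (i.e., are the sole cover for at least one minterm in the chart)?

size-2^0 implicants → 00001(✓)  00010(✓)  00110(✓)  00111(✓)  01000(✓)  01001(✓)  01010(✓)  01111(✓)  10000(✓)  10001(✓)  10010(✓)  10011(✓)  10110(✓)  11010(✓)  11100(✓)  11101(✓)  11110(✓)
size-2^1 implicants → -0001  -0010(✓)  -0110(✓)  -1010(✓)  0-001  0-010(✓)  0-111  00-10(✓)  0011-  010-0  0100-  1-010(✓)  1-110(✓)  10-10(✓)  100-0(✓)  100-1(✓)  1000-(✓)  1001-(✓)  11-10(✓)  111-0  1110-
size-2^2 implicants → --010  -0-10  1--10  100--
Unchecked terms (primes): --010, -0-10, -0001, 0-001, 0-111, 0011-, 010-0, 0100-, 1--10, 100--, 111-0, 1110-
Minterm coverage:
  m1 ⊆ -0001,0-001
  m6 ⊆ -0-10,0011-
  m7 ⊆ 0-111,0011-
  m8 ⊆ 010-0,0100-
  m10 ⊆ --010,010-0
  m15 ⊆ 0-111 [E]
  m16 ⊆ 100-- [E]
  m17 ⊆ -0001,100--
  m18 ⊆ --010,-0-10,1--10,100--
  m19 ⊆ 100-- [E]
  m26 ⊆ --010,1--10
  m28 ⊆ 111-0,1110-
  m29 ⊆ 1110- [E]
  m30 ⊆ 1--10,111-0
E = {0-111, 100--, 1110-}

3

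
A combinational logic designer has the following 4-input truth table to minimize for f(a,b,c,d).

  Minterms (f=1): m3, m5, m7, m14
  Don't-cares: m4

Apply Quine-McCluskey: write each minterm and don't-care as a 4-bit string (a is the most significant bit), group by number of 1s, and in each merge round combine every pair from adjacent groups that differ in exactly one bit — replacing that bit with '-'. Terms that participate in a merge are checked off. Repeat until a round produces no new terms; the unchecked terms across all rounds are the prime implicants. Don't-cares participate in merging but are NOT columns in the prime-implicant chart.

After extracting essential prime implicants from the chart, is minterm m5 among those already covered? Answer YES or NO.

size-2^0 implicants → 0011(✓)  0100(✓)  0101(✓)  0111(✓)  1110
size-2^1 implicants → 0-11  01-1  010-
Unchecked terms (primes): 0-11, 01-1, 010-, 1110
Minterm coverage:
  m3 ⊆ 0-11 [E]
  m5 ⊆ 01-1,010-
  m7 ⊆ 0-11,01-1
  m14 ⊆ 1110 [E]
E = {0-11, 1110}

NO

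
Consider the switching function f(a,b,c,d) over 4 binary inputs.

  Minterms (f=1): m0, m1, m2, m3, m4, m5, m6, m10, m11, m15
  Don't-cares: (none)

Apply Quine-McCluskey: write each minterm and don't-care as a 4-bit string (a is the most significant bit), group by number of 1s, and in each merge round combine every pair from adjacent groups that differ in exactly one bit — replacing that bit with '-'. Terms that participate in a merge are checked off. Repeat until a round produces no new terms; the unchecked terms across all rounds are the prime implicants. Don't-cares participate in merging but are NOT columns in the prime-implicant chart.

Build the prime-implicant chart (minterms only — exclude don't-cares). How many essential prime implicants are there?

[col 0] 0000*, 0001*, 0010*, 0011*, 0100*, 0101*, 0110*, 1010*, 1011*, 1111*
[col 1] -010*, -011*, 0-00*, 0-01*, 0-10*, 00-0*, 00-1*, 000-*, 001-*, 01-0*, 010-*, 1-11, 101-*
[col 2] -01-, 0--0, 0-0-, 00--
Prime implicants: -01-, 0--0, 0-0-, 00--, 1-11
PI chart (minterm → PIs covering it):
  0 | 0--0,0-0-,00--
  1 | 0-0-,00--
  2 | -01-,0--0,00--
  3 | -01-,00--
  4 | 0--0,0-0-
  5 | 0-0-  (sole → essential)
  6 | 0--0  (sole → essential)
  10 | -01-  (sole → essential)
  11 | -01-,1-11
  15 | 1-11  (sole → essential)
Essential prime implicants: -01-, 0--0, 0-0-, 1-11

4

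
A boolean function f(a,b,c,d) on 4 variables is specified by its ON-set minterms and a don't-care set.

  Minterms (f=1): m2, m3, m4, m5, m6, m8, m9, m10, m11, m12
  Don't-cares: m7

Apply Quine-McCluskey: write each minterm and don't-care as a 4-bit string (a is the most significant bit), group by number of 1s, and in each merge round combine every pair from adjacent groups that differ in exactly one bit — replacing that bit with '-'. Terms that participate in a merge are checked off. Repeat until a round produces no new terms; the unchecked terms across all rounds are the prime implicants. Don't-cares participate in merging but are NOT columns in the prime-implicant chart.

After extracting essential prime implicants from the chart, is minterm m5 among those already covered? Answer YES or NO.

size-2^0 implicants → 0010(✓)  0011(✓)  0100(✓)  0101(✓)  0110(✓)  0111(✓)  1000(✓)  1001(✓)  1010(✓)  1011(✓)  1100(✓)
size-2^1 implicants → -010(✓)  -011(✓)  -100  0-10(✓)  0-11(✓)  001-(✓)  01-0(✓)  01-1(✓)  010-(✓)  011-(✓)  1-00  10-0(✓)  10-1(✓)  100-(✓)  101-(✓)
size-2^2 implicants → -01-  0-1-  01--  10--
Unchecked terms (primes): -01-, -100, 0-1-, 01--, 1-00, 10--
Minterm coverage:
  m2 ⊆ -01-,0-1-
  m3 ⊆ -01-,0-1-
  m4 ⊆ -100,01--
  m5 ⊆ 01-- [E]
  m6 ⊆ 0-1-,01--
  m8 ⊆ 1-00,10--
  m9 ⊆ 10-- [E]
  m10 ⊆ -01-,10--
  m11 ⊆ -01-,10--
  m12 ⊆ -100,1-00
E = {01--, 10--}

YES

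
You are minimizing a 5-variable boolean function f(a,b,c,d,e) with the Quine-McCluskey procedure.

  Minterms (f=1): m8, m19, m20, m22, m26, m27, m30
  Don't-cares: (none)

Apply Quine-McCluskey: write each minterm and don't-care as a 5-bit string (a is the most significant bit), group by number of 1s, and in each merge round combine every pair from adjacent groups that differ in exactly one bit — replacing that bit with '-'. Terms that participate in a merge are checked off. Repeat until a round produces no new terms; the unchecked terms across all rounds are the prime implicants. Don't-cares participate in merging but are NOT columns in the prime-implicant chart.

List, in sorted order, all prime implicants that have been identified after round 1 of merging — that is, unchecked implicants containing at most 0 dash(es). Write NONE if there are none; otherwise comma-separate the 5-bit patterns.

01000

Round 0: 01000 10011✓ 10100✓ 10110✓ 11010✓ 11011✓ 11110✓
Round 1: 1-011 1-110 101-0 11-10 1101-
PIs = {01000, 1-011, 1-110, 101-0, 11-10, 1101-}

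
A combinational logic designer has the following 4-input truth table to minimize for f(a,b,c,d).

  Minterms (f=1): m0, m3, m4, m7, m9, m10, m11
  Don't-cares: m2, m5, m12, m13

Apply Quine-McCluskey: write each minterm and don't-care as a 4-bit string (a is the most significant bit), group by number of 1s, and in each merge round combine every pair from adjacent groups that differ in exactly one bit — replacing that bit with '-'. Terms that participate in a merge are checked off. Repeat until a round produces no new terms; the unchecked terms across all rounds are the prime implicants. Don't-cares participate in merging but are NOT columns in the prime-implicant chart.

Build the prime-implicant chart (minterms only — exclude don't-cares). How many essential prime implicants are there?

size-2^0 implicants → 0000(✓)  0010(✓)  0011(✓)  0100(✓)  0101(✓)  0111(✓)  1001(✓)  1010(✓)  1011(✓)  1100(✓)  1101(✓)
size-2^1 implicants → -010(✓)  -011(✓)  -100(✓)  -101(✓)  0-00  0-11  00-0  001-(✓)  01-1  010-(✓)  1-01  10-1  101-(✓)  110-(✓)
size-2^2 implicants → -01-  -10-
Unchecked terms (primes): -01-, -10-, 0-00, 0-11, 00-0, 01-1, 1-01, 10-1
Minterm coverage:
  m0 ⊆ 0-00,00-0
  m3 ⊆ -01-,0-11
  m4 ⊆ -10-,0-00
  m7 ⊆ 0-11,01-1
  m9 ⊆ 1-01,10-1
  m10 ⊆ -01- [E]
  m11 ⊆ -01-,10-1
E = {-01-}

1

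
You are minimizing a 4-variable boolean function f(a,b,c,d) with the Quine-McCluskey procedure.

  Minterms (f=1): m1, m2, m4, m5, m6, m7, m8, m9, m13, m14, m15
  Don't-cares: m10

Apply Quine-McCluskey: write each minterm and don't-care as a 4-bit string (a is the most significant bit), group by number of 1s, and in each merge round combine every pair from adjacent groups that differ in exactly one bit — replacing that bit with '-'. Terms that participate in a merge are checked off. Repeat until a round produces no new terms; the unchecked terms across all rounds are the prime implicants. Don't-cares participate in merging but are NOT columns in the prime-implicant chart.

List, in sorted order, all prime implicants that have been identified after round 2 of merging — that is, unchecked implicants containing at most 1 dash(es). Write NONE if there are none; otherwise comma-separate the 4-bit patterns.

10-0, 100-

Round 0: 0001✓ 0010✓ 0100✓ 0101✓ 0110✓ 0111✓ 1000✓ 1001✓ 1010✓ 1101✓ 1110✓ 1111✓
Round 1: -001✓ -010✓ -101✓ -110✓ -111✓ 0-01✓ 0-10✓ 01-0✓ 01-1✓ 010-✓ 011-✓ 1-01✓ 1-10✓ 10-0 100- 11-1✓ 111-✓
Round 2: --01 --10 -1-1 -11- 01--
PIs = {--01, --10, -1-1, -11-, 01--, 10-0, 100-}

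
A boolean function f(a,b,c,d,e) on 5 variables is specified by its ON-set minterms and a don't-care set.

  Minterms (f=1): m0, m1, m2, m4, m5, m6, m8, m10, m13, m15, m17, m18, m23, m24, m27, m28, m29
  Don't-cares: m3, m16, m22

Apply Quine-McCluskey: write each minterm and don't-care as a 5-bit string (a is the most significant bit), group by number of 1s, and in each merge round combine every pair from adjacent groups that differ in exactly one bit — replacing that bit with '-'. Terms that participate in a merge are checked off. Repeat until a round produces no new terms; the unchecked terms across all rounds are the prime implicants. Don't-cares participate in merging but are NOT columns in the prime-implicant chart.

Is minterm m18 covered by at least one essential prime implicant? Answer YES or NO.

Round 0: 00000✓ 00001✓ 00010✓ 00011✓ 00100✓ 00101✓ 00110✓ 01000✓ 01010✓ 01101✓ 01111✓ 10000✓ 10001✓ 10010✓ 10110✓ 10111✓ 11000✓ 11011 11100✓ 11101✓
Round 1: -0000✓ -0001✓ -0010✓ -0110✓ -1000✓ -1101 0-000✓ 0-010✓ 0-101 00-00✓ 00-01✓ 00-10✓ 000-0✓ 000-1✓ 0000-✓ 0001-✓ 001-0✓ 0010-✓ 010-0✓ 011-1 1-000✓ 10-10✓ 100-0✓ 1000-✓ 1011- 11-00 1110-
Round 2: --000 -0-10 -00-0 -000- 0-0-0 00--0 00-0- 000--
PIs = {--000, -0-10, -00-0, -000-, -1101, 0-0-0, 0-101, 00--0, 00-0-, 000--, 011-1, 1011-, 11-00, 11011, 1110-}
Coverage chart:
  m0: --000,-00-0,-000-,0-0-0,00--0,00-0-,000--
  m1: -000-,00-0-,000--
  m2: -0-10,-00-0,0-0-0,00--0,000--
  m4: 00--0,00-0-
  m5: 0-101,00-0-
  m6: -0-10,00--0
  m8: --000,0-0-0
  m10: 0-0-0 ←essential
  m13: -1101,0-101,011-1
  m15: 011-1 ←essential
  m17: -000- ←essential
  m18: -0-10,-00-0
  m23: 1011- ←essential
  m24: --000,11-00
  m27: 11011 ←essential
  m28: 11-00,1110-
  m29: -1101,1110-
Essential: -000-, 0-0-0, 011-1, 1011-, 11011

NO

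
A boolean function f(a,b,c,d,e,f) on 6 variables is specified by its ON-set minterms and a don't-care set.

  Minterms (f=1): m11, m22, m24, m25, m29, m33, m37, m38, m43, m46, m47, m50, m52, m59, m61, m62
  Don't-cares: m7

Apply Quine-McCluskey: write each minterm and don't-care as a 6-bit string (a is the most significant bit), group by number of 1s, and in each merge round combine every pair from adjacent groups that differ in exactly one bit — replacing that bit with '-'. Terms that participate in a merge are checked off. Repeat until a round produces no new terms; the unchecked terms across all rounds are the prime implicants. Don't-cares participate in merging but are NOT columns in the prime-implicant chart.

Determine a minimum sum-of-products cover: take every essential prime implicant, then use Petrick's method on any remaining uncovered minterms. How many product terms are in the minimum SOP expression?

size-2^0 implicants → 000111  001011(✓)  010110  011000(✓)  011001(✓)  011101(✓)  100001(✓)  100101(✓)  100110(✓)  101011(✓)  101110(✓)  101111(✓)  110010  110100  111011(✓)  111101(✓)  111110(✓)
size-2^1 implicants → -01011  -11101  011-01  01100-  1-1011  1-1110  10-110  100-01  101-11  10111-
Unchecked terms (primes): -01011, -11101, 000111, 010110, 011-01, 01100-, 1-1011, 1-1110, 10-110, 100-01, 101-11, 10111-, 110010, 110100
Minterm coverage:
  m11 ⊆ -01011 [E]
  m22 ⊆ 010110 [E]
  m24 ⊆ 01100- [E]
  m25 ⊆ 011-01,01100-
  m29 ⊆ -11101,011-01
  m33 ⊆ 100-01 [E]
  m37 ⊆ 100-01 [E]
  m38 ⊆ 10-110 [E]
  m43 ⊆ -01011,1-1011,101-11
  m46 ⊆ 1-1110,10-110,10111-
  m47 ⊆ 101-11,10111-
  m50 ⊆ 110010 [E]
  m52 ⊆ 110100 [E]
  m59 ⊆ 1-1011 [E]
  m61 ⊆ -11101 [E]
  m62 ⊆ 1-1110 [E]
E = {-01011, -11101, 010110, 01100-, 1-1011, 1-1110, 10-110, 100-01, 110010, 110100}
Petrick residual → 101-11
Cover = b'cd'ef + bcde'f + a'bc'def' + a'bcd'e' + acd'ef + acdef' + ab'def' + ab'c'e'f + ab'cef + abc'd'ef' + abc'de'f'  |cover|=11

11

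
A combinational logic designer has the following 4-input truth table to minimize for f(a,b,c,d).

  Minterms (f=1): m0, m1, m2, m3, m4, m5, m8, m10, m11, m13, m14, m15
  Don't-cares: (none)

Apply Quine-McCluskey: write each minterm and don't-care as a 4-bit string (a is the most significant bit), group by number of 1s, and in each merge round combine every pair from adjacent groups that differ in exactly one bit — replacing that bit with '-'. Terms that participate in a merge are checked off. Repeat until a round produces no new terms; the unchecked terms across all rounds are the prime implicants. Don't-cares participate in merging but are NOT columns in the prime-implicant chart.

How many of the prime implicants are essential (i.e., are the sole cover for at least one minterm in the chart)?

3

[col 0] 0000*, 0001*, 0010*, 0011*, 0100*, 0101*, 1000*, 1010*, 1011*, 1101*, 1110*, 1111*
[col 1] -000*, -010*, -011*, -101, 0-00*, 0-01*, 00-0*, 00-1*, 000-*, 001-*, 010-*, 1-10*, 1-11*, 10-0*, 101-*, 11-1, 111-*
[col 2] -0-0, -01-, 0-0-, 00--, 1-1-
Prime implicants: -0-0, -01-, -101, 0-0-, 00--, 1-1-, 11-1
PI chart (minterm → PIs covering it):
  0 | -0-0,0-0-,00--
  1 | 0-0-,00--
  2 | -0-0,-01-,00--
  3 | -01-,00--
  4 | 0-0-  (sole → essential)
  5 | -101,0-0-
  8 | -0-0  (sole → essential)
  10 | -0-0,-01-,1-1-
  11 | -01-,1-1-
  13 | -101,11-1
  14 | 1-1-  (sole → essential)
  15 | 1-1-,11-1
Essential prime implicants: -0-0, 0-0-, 1-1-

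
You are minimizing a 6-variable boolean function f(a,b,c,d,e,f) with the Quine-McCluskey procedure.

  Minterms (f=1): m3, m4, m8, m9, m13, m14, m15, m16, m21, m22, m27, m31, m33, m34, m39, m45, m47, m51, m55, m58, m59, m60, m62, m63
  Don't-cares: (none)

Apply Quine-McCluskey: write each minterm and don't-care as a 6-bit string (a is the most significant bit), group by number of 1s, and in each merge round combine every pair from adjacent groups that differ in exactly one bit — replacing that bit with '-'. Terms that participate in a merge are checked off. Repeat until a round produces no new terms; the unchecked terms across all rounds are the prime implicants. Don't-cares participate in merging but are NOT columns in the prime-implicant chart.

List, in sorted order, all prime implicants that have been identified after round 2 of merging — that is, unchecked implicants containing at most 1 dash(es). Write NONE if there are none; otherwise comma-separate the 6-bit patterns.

[col 0] 000011, 000100, 001000*, 001001*, 001101*, 001110*, 001111*, 010000, 010101, 010110, 011011*, 011111*, 100001, 100010, 100111*, 101101*, 101111*, 110011*, 110111*, 111010*, 111011*, 111100*, 111110*, 111111*
[col 1] -01101*, -01111*, -11011*, -11111*, 0-1111*, 001-01, 00100-, 0011-1*, 00111-, 011-11*, 1-0111*, 1-1111*, 10-111*, 1011-1*, 11-011*, 11-111*, 110-11*, 111-10*, 111-11*, 11101-*, 1111-0, 11111-*
[col 2] --1111, -011-1, -11-11, 1--111, 11--11, 111-1-
Prime implicants: --1111, -011-1, -11-11, 000011, 000100, 001-01, 00100-, 00111-, 010000, 010101, 010110, 1--111, 100001, 100010, 11--11, 111-1-, 1111-0

000011, 000100, 001-01, 00100-, 00111-, 010000, 010101, 010110, 100001, 100010, 1111-0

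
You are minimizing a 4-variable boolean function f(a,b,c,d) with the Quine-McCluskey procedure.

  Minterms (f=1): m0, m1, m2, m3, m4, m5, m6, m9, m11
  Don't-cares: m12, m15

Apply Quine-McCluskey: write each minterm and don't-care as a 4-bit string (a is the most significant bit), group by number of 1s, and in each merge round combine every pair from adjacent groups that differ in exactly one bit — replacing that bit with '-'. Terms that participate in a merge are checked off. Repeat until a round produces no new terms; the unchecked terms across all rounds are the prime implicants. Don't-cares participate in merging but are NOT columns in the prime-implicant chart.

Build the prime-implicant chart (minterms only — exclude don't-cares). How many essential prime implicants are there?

[col 0] 0000*, 0001*, 0010*, 0011*, 0100*, 0101*, 0110*, 1001*, 1011*, 1100*, 1111*
[col 1] -001*, -011*, -100, 0-00*, 0-01*, 0-10*, 00-0*, 00-1*, 000-*, 001-*, 01-0*, 010-*, 1-11, 10-1*
[col 2] -0-1, 0--0, 0-0-, 00--
Prime implicants: -0-1, -100, 0--0, 0-0-, 00--, 1-11
PI chart (minterm → PIs covering it):
  0 | 0--0,0-0-,00--
  1 | -0-1,0-0-,00--
  2 | 0--0,00--
  3 | -0-1,00--
  4 | -100,0--0,0-0-
  5 | 0-0-  (sole → essential)
  6 | 0--0  (sole → essential)
  9 | -0-1  (sole → essential)
  11 | -0-1,1-11
Essential prime implicants: -0-1, 0--0, 0-0-

3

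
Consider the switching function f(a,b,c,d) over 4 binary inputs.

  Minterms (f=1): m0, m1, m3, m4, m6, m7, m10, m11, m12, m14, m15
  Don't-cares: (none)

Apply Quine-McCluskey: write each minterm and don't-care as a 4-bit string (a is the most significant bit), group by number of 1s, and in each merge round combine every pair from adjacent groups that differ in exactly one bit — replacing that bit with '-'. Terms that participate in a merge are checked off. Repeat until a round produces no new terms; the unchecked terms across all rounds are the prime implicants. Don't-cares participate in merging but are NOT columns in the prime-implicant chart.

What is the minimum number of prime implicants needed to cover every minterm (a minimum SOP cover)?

4

Round 0: 0000✓ 0001✓ 0011✓ 0100✓ 0110✓ 0111✓ 1010✓ 1011✓ 1100✓ 1110✓ 1111✓
Round 1: -011✓ -100✓ -110✓ -111✓ 0-00 0-11✓ 00-1 000- 01-0✓ 011-✓ 1-10✓ 1-11✓ 101-✓ 11-0✓ 111-✓
Round 2: --11 -1-0 -11- 1-1-
PIs = {--11, -1-0, -11-, 0-00, 00-1, 000-, 1-1-}
Coverage chart:
  m0: 0-00,000-
  m1: 00-1,000-
  m3: --11,00-1
  m4: -1-0,0-00
  m6: -1-0,-11-
  m7: --11,-11-
  m10: 1-1- ←essential
  m11: --11,1-1-
  m12: -1-0 ←essential
  m14: -1-0,-11-,1-1-
  m15: --11,-11-,1-1-
Essential: -1-0, 1-1-
Petrick residual → --11, 000-
Min cover (4 terms): cd + bd' + a'b'c' + ac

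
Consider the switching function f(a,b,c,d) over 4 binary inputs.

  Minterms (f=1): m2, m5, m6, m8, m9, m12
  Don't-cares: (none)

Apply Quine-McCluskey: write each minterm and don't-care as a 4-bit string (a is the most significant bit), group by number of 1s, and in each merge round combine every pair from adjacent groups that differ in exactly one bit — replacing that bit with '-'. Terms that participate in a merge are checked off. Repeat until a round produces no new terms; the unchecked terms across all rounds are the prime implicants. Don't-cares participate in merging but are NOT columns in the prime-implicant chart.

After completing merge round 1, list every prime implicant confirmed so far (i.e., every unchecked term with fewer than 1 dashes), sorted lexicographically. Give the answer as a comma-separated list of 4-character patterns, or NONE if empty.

[col 0] 0010*, 0101, 0110*, 1000*, 1001*, 1100*
[col 1] 0-10, 1-00, 100-
Prime implicants: 0-10, 0101, 1-00, 100-

0101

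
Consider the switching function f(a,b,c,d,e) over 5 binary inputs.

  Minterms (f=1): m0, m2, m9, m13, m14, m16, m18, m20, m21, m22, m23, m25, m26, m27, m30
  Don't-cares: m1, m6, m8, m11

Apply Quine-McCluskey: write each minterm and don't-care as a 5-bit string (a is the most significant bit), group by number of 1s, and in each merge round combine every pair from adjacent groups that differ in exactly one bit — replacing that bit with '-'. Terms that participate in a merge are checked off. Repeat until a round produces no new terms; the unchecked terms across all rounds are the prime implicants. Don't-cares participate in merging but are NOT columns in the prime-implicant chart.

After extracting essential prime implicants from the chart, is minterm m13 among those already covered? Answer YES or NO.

Round 0: 00000✓ 00001✓ 00010✓ 00110✓ 01000✓ 01001✓ 01011✓ 01101✓ 01110✓ 10000✓ 10010✓ 10100✓ 10101✓ 10110✓ 10111✓ 11001✓ 11010✓ 11011✓ 11110✓
Round 1: -0000✓ -0010✓ -0110✓ -1001✓ -1011✓ -1110✓ 0-000✓ 0-001✓ 0-110✓ 00-10✓ 000-0✓ 0000-✓ 01-01 010-1✓ 0100-✓ 1-010✓ 1-110✓ 10-00✓ 10-10✓ 100-0✓ 101-0✓ 101-1✓ 1010-✓ 1011-✓ 11-10✓ 110-1✓ 1101-
Round 2: --110 -0-10 -00-0 -10-1 0-00- 1--10 10--0 101--
PIs = {--110, -0-10, -00-0, -10-1, 0-00-, 01-01, 1--10, 10--0, 101--, 1101-}
Coverage chart:
  m0: -00-0,0-00-
  m2: -0-10,-00-0
  m9: -10-1,0-00-,01-01
  m13: 01-01 ←essential
  m14: --110 ←essential
  m16: -00-0,10--0
  m18: -0-10,-00-0,1--10,10--0
  m20: 10--0,101--
  m21: 101-- ←essential
  m22: --110,-0-10,1--10,10--0,101--
  m23: 101-- ←essential
  m25: -10-1 ←essential
  m26: 1--10,1101-
  m27: -10-1,1101-
  m30: --110,1--10
Essential: --110, -10-1, 01-01, 101--

YES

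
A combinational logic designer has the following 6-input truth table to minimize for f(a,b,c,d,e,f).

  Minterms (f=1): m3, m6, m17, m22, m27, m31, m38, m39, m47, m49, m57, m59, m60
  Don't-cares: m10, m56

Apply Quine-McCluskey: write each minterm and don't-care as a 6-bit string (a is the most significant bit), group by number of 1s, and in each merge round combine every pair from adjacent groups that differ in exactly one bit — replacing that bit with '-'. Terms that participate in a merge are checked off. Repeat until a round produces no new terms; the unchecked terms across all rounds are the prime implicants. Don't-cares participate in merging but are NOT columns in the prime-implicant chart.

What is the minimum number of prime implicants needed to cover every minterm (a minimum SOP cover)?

8

[col 0] 000011, 000110*, 001010, 010001*, 010110*, 011011*, 011111*, 100110*, 100111*, 101111*, 110001*, 111000*, 111001*, 111011*, 111100*
[col 1] -00110, -10001, -11011, 0-0110, 011-11, 10-111, 10011-, 11-001, 111-00, 1110-1, 11100-
Prime implicants: -00110, -10001, -11011, 0-0110, 000011, 001010, 011-11, 10-111, 10011-, 11-001, 111-00, 1110-1, 11100-
PI chart (minterm → PIs covering it):
  3 | 000011  (sole → essential)
  6 | -00110,0-0110
  17 | -10001  (sole → essential)
  22 | 0-0110  (sole → essential)
  27 | -11011,011-11
  31 | 011-11  (sole → essential)
  38 | -00110,10011-
  39 | 10-111,10011-
  47 | 10-111  (sole → essential)
  49 | -10001,11-001
  57 | 11-001,1110-1,11100-
  59 | -11011,1110-1
  60 | 111-00  (sole → essential)
Essential prime implicants: -10001, 0-0110, 000011, 011-11, 10-111, 111-00
Petrick residual → -00110, 1110-1
Minimum SOP uses 8 PIs: b'c'def' + bc'd'e'f + a'c'def' + a'b'c'd'ef + a'bcef + ab'def + abce'f' + abcd'f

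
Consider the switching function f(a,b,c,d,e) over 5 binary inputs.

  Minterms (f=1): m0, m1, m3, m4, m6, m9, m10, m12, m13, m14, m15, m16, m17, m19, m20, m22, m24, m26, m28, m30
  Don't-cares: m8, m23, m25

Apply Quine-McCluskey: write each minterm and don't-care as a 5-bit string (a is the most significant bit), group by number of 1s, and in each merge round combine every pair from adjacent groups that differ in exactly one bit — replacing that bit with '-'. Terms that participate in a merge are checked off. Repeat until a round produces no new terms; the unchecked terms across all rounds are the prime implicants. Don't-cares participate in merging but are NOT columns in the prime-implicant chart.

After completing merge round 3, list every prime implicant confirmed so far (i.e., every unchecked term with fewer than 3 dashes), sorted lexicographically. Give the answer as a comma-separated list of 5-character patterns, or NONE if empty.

-00-1, 01-0-, 011--, 10-11, 1011-

Round 0: 00000✓ 00001✓ 00011✓ 00100✓ 00110✓ 01000✓ 01001✓ 01010✓ 01100✓ 01101✓ 01110✓ 01111✓ 10000✓ 10001✓ 10011✓ 10100✓ 10110✓ 10111✓ 11000✓ 11001✓ 11010✓ 11100✓ 11110✓
Round 1: -0000✓ -0001✓ -0011✓ -0100✓ -0110✓ -1000✓ -1001✓ -1010✓ -1100✓ -1110✓ 0-000✓ 0-001✓ 0-100✓ 0-110✓ 00-00✓ 000-1✓ 0000-✓ 001-0✓ 01-00✓ 01-01✓ 01-10✓ 010-0✓ 0100-✓ 011-0✓ 011-1✓ 0110-✓ 0111-✓ 1-000✓ 1-001✓ 1-100✓ 1-110✓ 10-00✓ 10-11 100-1✓ 1000-✓ 101-0✓ 1011- 11-00✓ 11-10✓ 110-0✓ 1100-✓ 111-0✓
Round 2: --000✓ --001✓ --100✓ --110✓ -0-00✓ -00-1 -000-✓ -01-0✓ -1-00✓ -1-10✓ -10-0✓ -100-✓ -11-0✓ 0--00✓ 0-00-✓ 0-1-0✓ 01--0✓ 01-0- 011-- 1--00✓ 1-00-✓ 1-1-0✓ 11--0✓
Round 3: ---00 --00- --1-0 -1--0
PIs = {---00, --00-, --1-0, -00-1, -1--0, 01-0-, 011--, 10-11, 1011-}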